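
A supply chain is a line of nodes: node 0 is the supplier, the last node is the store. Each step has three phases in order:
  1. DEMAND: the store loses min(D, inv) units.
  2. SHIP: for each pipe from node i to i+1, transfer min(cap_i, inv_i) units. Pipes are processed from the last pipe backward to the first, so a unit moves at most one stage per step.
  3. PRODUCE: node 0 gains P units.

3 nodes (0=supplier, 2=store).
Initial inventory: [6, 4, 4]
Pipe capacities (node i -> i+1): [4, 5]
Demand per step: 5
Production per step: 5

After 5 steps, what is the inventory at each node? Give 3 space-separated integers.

Step 1: demand=5,sold=4 ship[1->2]=4 ship[0->1]=4 prod=5 -> inv=[7 4 4]
Step 2: demand=5,sold=4 ship[1->2]=4 ship[0->1]=4 prod=5 -> inv=[8 4 4]
Step 3: demand=5,sold=4 ship[1->2]=4 ship[0->1]=4 prod=5 -> inv=[9 4 4]
Step 4: demand=5,sold=4 ship[1->2]=4 ship[0->1]=4 prod=5 -> inv=[10 4 4]
Step 5: demand=5,sold=4 ship[1->2]=4 ship[0->1]=4 prod=5 -> inv=[11 4 4]

11 4 4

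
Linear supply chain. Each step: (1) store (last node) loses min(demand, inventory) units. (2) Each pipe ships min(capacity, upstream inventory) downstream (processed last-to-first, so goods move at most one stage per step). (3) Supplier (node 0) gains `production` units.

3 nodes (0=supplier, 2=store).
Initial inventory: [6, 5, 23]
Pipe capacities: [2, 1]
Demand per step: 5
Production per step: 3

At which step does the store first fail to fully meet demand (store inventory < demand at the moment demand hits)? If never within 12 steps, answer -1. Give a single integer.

Step 1: demand=5,sold=5 ship[1->2]=1 ship[0->1]=2 prod=3 -> [7 6 19]
Step 2: demand=5,sold=5 ship[1->2]=1 ship[0->1]=2 prod=3 -> [8 7 15]
Step 3: demand=5,sold=5 ship[1->2]=1 ship[0->1]=2 prod=3 -> [9 8 11]
Step 4: demand=5,sold=5 ship[1->2]=1 ship[0->1]=2 prod=3 -> [10 9 7]
Step 5: demand=5,sold=5 ship[1->2]=1 ship[0->1]=2 prod=3 -> [11 10 3]
Step 6: demand=5,sold=3 ship[1->2]=1 ship[0->1]=2 prod=3 -> [12 11 1]
Step 7: demand=5,sold=1 ship[1->2]=1 ship[0->1]=2 prod=3 -> [13 12 1]
Step 8: demand=5,sold=1 ship[1->2]=1 ship[0->1]=2 prod=3 -> [14 13 1]
Step 9: demand=5,sold=1 ship[1->2]=1 ship[0->1]=2 prod=3 -> [15 14 1]
Step 10: demand=5,sold=1 ship[1->2]=1 ship[0->1]=2 prod=3 -> [16 15 1]
Step 11: demand=5,sold=1 ship[1->2]=1 ship[0->1]=2 prod=3 -> [17 16 1]
Step 12: demand=5,sold=1 ship[1->2]=1 ship[0->1]=2 prod=3 -> [18 17 1]
First stockout at step 6

6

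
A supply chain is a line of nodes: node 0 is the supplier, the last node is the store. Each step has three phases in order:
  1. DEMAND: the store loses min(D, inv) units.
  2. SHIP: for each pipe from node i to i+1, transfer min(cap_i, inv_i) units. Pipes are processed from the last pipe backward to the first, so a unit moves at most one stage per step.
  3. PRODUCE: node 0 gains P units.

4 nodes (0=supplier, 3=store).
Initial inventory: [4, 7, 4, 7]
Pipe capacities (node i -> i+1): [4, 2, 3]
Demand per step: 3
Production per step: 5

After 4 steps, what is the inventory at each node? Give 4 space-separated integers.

Step 1: demand=3,sold=3 ship[2->3]=3 ship[1->2]=2 ship[0->1]=4 prod=5 -> inv=[5 9 3 7]
Step 2: demand=3,sold=3 ship[2->3]=3 ship[1->2]=2 ship[0->1]=4 prod=5 -> inv=[6 11 2 7]
Step 3: demand=3,sold=3 ship[2->3]=2 ship[1->2]=2 ship[0->1]=4 prod=5 -> inv=[7 13 2 6]
Step 4: demand=3,sold=3 ship[2->3]=2 ship[1->2]=2 ship[0->1]=4 prod=5 -> inv=[8 15 2 5]

8 15 2 5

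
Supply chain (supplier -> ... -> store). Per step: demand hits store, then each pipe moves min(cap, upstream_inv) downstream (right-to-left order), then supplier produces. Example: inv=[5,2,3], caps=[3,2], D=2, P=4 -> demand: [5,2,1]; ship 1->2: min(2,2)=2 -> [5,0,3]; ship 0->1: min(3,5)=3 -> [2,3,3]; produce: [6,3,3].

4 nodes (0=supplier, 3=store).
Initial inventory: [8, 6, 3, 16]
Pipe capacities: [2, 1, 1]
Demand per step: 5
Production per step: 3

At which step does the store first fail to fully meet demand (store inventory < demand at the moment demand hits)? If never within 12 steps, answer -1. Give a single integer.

Step 1: demand=5,sold=5 ship[2->3]=1 ship[1->2]=1 ship[0->1]=2 prod=3 -> [9 7 3 12]
Step 2: demand=5,sold=5 ship[2->3]=1 ship[1->2]=1 ship[0->1]=2 prod=3 -> [10 8 3 8]
Step 3: demand=5,sold=5 ship[2->3]=1 ship[1->2]=1 ship[0->1]=2 prod=3 -> [11 9 3 4]
Step 4: demand=5,sold=4 ship[2->3]=1 ship[1->2]=1 ship[0->1]=2 prod=3 -> [12 10 3 1]
Step 5: demand=5,sold=1 ship[2->3]=1 ship[1->2]=1 ship[0->1]=2 prod=3 -> [13 11 3 1]
Step 6: demand=5,sold=1 ship[2->3]=1 ship[1->2]=1 ship[0->1]=2 prod=3 -> [14 12 3 1]
Step 7: demand=5,sold=1 ship[2->3]=1 ship[1->2]=1 ship[0->1]=2 prod=3 -> [15 13 3 1]
Step 8: demand=5,sold=1 ship[2->3]=1 ship[1->2]=1 ship[0->1]=2 prod=3 -> [16 14 3 1]
Step 9: demand=5,sold=1 ship[2->3]=1 ship[1->2]=1 ship[0->1]=2 prod=3 -> [17 15 3 1]
Step 10: demand=5,sold=1 ship[2->3]=1 ship[1->2]=1 ship[0->1]=2 prod=3 -> [18 16 3 1]
Step 11: demand=5,sold=1 ship[2->3]=1 ship[1->2]=1 ship[0->1]=2 prod=3 -> [19 17 3 1]
Step 12: demand=5,sold=1 ship[2->3]=1 ship[1->2]=1 ship[0->1]=2 prod=3 -> [20 18 3 1]
First stockout at step 4

4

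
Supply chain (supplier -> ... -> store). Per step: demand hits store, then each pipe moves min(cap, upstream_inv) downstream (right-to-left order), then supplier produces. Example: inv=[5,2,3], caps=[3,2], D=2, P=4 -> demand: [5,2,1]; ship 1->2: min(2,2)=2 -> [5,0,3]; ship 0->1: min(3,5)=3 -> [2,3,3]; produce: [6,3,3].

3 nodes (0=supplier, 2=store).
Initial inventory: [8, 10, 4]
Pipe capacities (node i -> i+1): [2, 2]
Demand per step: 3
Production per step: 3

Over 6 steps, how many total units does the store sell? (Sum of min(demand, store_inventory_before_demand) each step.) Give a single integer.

Answer: 14

Derivation:
Step 1: sold=3 (running total=3) -> [9 10 3]
Step 2: sold=3 (running total=6) -> [10 10 2]
Step 3: sold=2 (running total=8) -> [11 10 2]
Step 4: sold=2 (running total=10) -> [12 10 2]
Step 5: sold=2 (running total=12) -> [13 10 2]
Step 6: sold=2 (running total=14) -> [14 10 2]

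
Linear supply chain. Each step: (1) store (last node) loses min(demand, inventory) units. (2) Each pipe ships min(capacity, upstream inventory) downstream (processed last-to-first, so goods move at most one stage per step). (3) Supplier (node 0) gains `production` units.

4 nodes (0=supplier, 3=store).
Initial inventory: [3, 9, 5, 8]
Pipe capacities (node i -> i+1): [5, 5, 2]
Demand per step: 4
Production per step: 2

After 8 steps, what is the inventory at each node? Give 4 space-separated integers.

Step 1: demand=4,sold=4 ship[2->3]=2 ship[1->2]=5 ship[0->1]=3 prod=2 -> inv=[2 7 8 6]
Step 2: demand=4,sold=4 ship[2->3]=2 ship[1->2]=5 ship[0->1]=2 prod=2 -> inv=[2 4 11 4]
Step 3: demand=4,sold=4 ship[2->3]=2 ship[1->2]=4 ship[0->1]=2 prod=2 -> inv=[2 2 13 2]
Step 4: demand=4,sold=2 ship[2->3]=2 ship[1->2]=2 ship[0->1]=2 prod=2 -> inv=[2 2 13 2]
Step 5: demand=4,sold=2 ship[2->3]=2 ship[1->2]=2 ship[0->1]=2 prod=2 -> inv=[2 2 13 2]
Step 6: demand=4,sold=2 ship[2->3]=2 ship[1->2]=2 ship[0->1]=2 prod=2 -> inv=[2 2 13 2]
Step 7: demand=4,sold=2 ship[2->3]=2 ship[1->2]=2 ship[0->1]=2 prod=2 -> inv=[2 2 13 2]
Step 8: demand=4,sold=2 ship[2->3]=2 ship[1->2]=2 ship[0->1]=2 prod=2 -> inv=[2 2 13 2]

2 2 13 2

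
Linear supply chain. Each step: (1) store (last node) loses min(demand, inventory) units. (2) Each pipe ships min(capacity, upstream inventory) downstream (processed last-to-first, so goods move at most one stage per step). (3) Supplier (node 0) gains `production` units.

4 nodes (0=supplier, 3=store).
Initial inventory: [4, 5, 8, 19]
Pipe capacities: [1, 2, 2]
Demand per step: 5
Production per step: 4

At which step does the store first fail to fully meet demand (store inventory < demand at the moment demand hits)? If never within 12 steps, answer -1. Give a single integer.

Step 1: demand=5,sold=5 ship[2->3]=2 ship[1->2]=2 ship[0->1]=1 prod=4 -> [7 4 8 16]
Step 2: demand=5,sold=5 ship[2->3]=2 ship[1->2]=2 ship[0->1]=1 prod=4 -> [10 3 8 13]
Step 3: demand=5,sold=5 ship[2->3]=2 ship[1->2]=2 ship[0->1]=1 prod=4 -> [13 2 8 10]
Step 4: demand=5,sold=5 ship[2->3]=2 ship[1->2]=2 ship[0->1]=1 prod=4 -> [16 1 8 7]
Step 5: demand=5,sold=5 ship[2->3]=2 ship[1->2]=1 ship[0->1]=1 prod=4 -> [19 1 7 4]
Step 6: demand=5,sold=4 ship[2->3]=2 ship[1->2]=1 ship[0->1]=1 prod=4 -> [22 1 6 2]
Step 7: demand=5,sold=2 ship[2->3]=2 ship[1->2]=1 ship[0->1]=1 prod=4 -> [25 1 5 2]
Step 8: demand=5,sold=2 ship[2->3]=2 ship[1->2]=1 ship[0->1]=1 prod=4 -> [28 1 4 2]
Step 9: demand=5,sold=2 ship[2->3]=2 ship[1->2]=1 ship[0->1]=1 prod=4 -> [31 1 3 2]
Step 10: demand=5,sold=2 ship[2->3]=2 ship[1->2]=1 ship[0->1]=1 prod=4 -> [34 1 2 2]
Step 11: demand=5,sold=2 ship[2->3]=2 ship[1->2]=1 ship[0->1]=1 prod=4 -> [37 1 1 2]
Step 12: demand=5,sold=2 ship[2->3]=1 ship[1->2]=1 ship[0->1]=1 prod=4 -> [40 1 1 1]
First stockout at step 6

6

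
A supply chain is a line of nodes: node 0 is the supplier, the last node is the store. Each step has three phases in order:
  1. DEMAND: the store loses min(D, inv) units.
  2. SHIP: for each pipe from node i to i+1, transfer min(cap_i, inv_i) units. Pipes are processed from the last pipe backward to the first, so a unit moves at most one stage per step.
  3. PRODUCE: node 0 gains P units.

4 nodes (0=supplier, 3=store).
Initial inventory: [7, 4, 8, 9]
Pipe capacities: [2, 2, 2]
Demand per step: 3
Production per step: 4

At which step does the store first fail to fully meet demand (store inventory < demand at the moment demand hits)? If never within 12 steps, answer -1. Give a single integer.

Step 1: demand=3,sold=3 ship[2->3]=2 ship[1->2]=2 ship[0->1]=2 prod=4 -> [9 4 8 8]
Step 2: demand=3,sold=3 ship[2->3]=2 ship[1->2]=2 ship[0->1]=2 prod=4 -> [11 4 8 7]
Step 3: demand=3,sold=3 ship[2->3]=2 ship[1->2]=2 ship[0->1]=2 prod=4 -> [13 4 8 6]
Step 4: demand=3,sold=3 ship[2->3]=2 ship[1->2]=2 ship[0->1]=2 prod=4 -> [15 4 8 5]
Step 5: demand=3,sold=3 ship[2->3]=2 ship[1->2]=2 ship[0->1]=2 prod=4 -> [17 4 8 4]
Step 6: demand=3,sold=3 ship[2->3]=2 ship[1->2]=2 ship[0->1]=2 prod=4 -> [19 4 8 3]
Step 7: demand=3,sold=3 ship[2->3]=2 ship[1->2]=2 ship[0->1]=2 prod=4 -> [21 4 8 2]
Step 8: demand=3,sold=2 ship[2->3]=2 ship[1->2]=2 ship[0->1]=2 prod=4 -> [23 4 8 2]
Step 9: demand=3,sold=2 ship[2->3]=2 ship[1->2]=2 ship[0->1]=2 prod=4 -> [25 4 8 2]
Step 10: demand=3,sold=2 ship[2->3]=2 ship[1->2]=2 ship[0->1]=2 prod=4 -> [27 4 8 2]
Step 11: demand=3,sold=2 ship[2->3]=2 ship[1->2]=2 ship[0->1]=2 prod=4 -> [29 4 8 2]
Step 12: demand=3,sold=2 ship[2->3]=2 ship[1->2]=2 ship[0->1]=2 prod=4 -> [31 4 8 2]
First stockout at step 8

8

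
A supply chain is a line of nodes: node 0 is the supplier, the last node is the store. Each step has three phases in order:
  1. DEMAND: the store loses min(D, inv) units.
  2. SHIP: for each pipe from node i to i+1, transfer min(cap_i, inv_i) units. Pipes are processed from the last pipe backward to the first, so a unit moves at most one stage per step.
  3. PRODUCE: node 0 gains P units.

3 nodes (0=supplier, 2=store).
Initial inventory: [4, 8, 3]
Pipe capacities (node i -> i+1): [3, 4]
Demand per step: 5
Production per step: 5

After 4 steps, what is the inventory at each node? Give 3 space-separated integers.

Step 1: demand=5,sold=3 ship[1->2]=4 ship[0->1]=3 prod=5 -> inv=[6 7 4]
Step 2: demand=5,sold=4 ship[1->2]=4 ship[0->1]=3 prod=5 -> inv=[8 6 4]
Step 3: demand=5,sold=4 ship[1->2]=4 ship[0->1]=3 prod=5 -> inv=[10 5 4]
Step 4: demand=5,sold=4 ship[1->2]=4 ship[0->1]=3 prod=5 -> inv=[12 4 4]

12 4 4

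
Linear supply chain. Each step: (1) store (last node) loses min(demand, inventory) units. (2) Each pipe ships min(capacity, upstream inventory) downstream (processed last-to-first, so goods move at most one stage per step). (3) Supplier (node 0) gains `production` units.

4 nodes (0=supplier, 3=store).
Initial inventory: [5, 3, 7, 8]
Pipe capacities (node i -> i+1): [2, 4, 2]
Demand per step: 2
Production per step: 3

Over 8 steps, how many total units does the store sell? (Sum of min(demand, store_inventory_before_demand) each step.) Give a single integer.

Answer: 16

Derivation:
Step 1: sold=2 (running total=2) -> [6 2 8 8]
Step 2: sold=2 (running total=4) -> [7 2 8 8]
Step 3: sold=2 (running total=6) -> [8 2 8 8]
Step 4: sold=2 (running total=8) -> [9 2 8 8]
Step 5: sold=2 (running total=10) -> [10 2 8 8]
Step 6: sold=2 (running total=12) -> [11 2 8 8]
Step 7: sold=2 (running total=14) -> [12 2 8 8]
Step 8: sold=2 (running total=16) -> [13 2 8 8]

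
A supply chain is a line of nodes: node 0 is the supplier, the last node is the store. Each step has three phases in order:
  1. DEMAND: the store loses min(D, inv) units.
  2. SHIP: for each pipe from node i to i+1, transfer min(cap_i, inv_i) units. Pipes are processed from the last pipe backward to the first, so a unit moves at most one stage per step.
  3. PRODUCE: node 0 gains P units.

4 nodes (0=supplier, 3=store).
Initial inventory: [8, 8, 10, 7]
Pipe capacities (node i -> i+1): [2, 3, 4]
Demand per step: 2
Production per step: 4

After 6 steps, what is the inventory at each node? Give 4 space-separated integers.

Step 1: demand=2,sold=2 ship[2->3]=4 ship[1->2]=3 ship[0->1]=2 prod=4 -> inv=[10 7 9 9]
Step 2: demand=2,sold=2 ship[2->3]=4 ship[1->2]=3 ship[0->1]=2 prod=4 -> inv=[12 6 8 11]
Step 3: demand=2,sold=2 ship[2->3]=4 ship[1->2]=3 ship[0->1]=2 prod=4 -> inv=[14 5 7 13]
Step 4: demand=2,sold=2 ship[2->3]=4 ship[1->2]=3 ship[0->1]=2 prod=4 -> inv=[16 4 6 15]
Step 5: demand=2,sold=2 ship[2->3]=4 ship[1->2]=3 ship[0->1]=2 prod=4 -> inv=[18 3 5 17]
Step 6: demand=2,sold=2 ship[2->3]=4 ship[1->2]=3 ship[0->1]=2 prod=4 -> inv=[20 2 4 19]

20 2 4 19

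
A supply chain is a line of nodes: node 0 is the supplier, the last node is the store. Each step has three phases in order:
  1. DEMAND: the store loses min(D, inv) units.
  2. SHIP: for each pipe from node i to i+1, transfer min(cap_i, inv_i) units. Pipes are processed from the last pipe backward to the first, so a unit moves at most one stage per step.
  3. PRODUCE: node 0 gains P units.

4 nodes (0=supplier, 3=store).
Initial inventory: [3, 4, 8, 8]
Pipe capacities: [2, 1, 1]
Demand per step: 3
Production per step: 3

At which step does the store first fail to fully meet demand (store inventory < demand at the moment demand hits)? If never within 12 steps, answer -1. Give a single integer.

Step 1: demand=3,sold=3 ship[2->3]=1 ship[1->2]=1 ship[0->1]=2 prod=3 -> [4 5 8 6]
Step 2: demand=3,sold=3 ship[2->3]=1 ship[1->2]=1 ship[0->1]=2 prod=3 -> [5 6 8 4]
Step 3: demand=3,sold=3 ship[2->3]=1 ship[1->2]=1 ship[0->1]=2 prod=3 -> [6 7 8 2]
Step 4: demand=3,sold=2 ship[2->3]=1 ship[1->2]=1 ship[0->1]=2 prod=3 -> [7 8 8 1]
Step 5: demand=3,sold=1 ship[2->3]=1 ship[1->2]=1 ship[0->1]=2 prod=3 -> [8 9 8 1]
Step 6: demand=3,sold=1 ship[2->3]=1 ship[1->2]=1 ship[0->1]=2 prod=3 -> [9 10 8 1]
Step 7: demand=3,sold=1 ship[2->3]=1 ship[1->2]=1 ship[0->1]=2 prod=3 -> [10 11 8 1]
Step 8: demand=3,sold=1 ship[2->3]=1 ship[1->2]=1 ship[0->1]=2 prod=3 -> [11 12 8 1]
Step 9: demand=3,sold=1 ship[2->3]=1 ship[1->2]=1 ship[0->1]=2 prod=3 -> [12 13 8 1]
Step 10: demand=3,sold=1 ship[2->3]=1 ship[1->2]=1 ship[0->1]=2 prod=3 -> [13 14 8 1]
Step 11: demand=3,sold=1 ship[2->3]=1 ship[1->2]=1 ship[0->1]=2 prod=3 -> [14 15 8 1]
Step 12: demand=3,sold=1 ship[2->3]=1 ship[1->2]=1 ship[0->1]=2 prod=3 -> [15 16 8 1]
First stockout at step 4

4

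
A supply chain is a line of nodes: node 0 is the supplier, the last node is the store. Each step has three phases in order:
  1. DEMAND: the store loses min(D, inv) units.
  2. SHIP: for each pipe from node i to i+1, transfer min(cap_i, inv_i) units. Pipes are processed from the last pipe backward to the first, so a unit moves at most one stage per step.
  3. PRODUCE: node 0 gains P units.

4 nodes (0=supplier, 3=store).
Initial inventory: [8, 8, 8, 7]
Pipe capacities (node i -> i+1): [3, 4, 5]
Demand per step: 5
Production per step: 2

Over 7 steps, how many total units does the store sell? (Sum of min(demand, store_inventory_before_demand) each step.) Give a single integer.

Step 1: sold=5 (running total=5) -> [7 7 7 7]
Step 2: sold=5 (running total=10) -> [6 6 6 7]
Step 3: sold=5 (running total=15) -> [5 5 5 7]
Step 4: sold=5 (running total=20) -> [4 4 4 7]
Step 5: sold=5 (running total=25) -> [3 3 4 6]
Step 6: sold=5 (running total=30) -> [2 3 3 5]
Step 7: sold=5 (running total=35) -> [2 2 3 3]

Answer: 35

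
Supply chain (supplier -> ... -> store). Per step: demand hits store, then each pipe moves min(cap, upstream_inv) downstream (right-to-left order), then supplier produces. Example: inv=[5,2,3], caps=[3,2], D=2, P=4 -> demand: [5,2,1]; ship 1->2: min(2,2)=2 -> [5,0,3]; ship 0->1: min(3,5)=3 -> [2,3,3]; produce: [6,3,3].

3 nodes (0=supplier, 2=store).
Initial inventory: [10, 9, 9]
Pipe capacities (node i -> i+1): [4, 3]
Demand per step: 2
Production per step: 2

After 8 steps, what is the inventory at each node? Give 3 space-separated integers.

Step 1: demand=2,sold=2 ship[1->2]=3 ship[0->1]=4 prod=2 -> inv=[8 10 10]
Step 2: demand=2,sold=2 ship[1->2]=3 ship[0->1]=4 prod=2 -> inv=[6 11 11]
Step 3: demand=2,sold=2 ship[1->2]=3 ship[0->1]=4 prod=2 -> inv=[4 12 12]
Step 4: demand=2,sold=2 ship[1->2]=3 ship[0->1]=4 prod=2 -> inv=[2 13 13]
Step 5: demand=2,sold=2 ship[1->2]=3 ship[0->1]=2 prod=2 -> inv=[2 12 14]
Step 6: demand=2,sold=2 ship[1->2]=3 ship[0->1]=2 prod=2 -> inv=[2 11 15]
Step 7: demand=2,sold=2 ship[1->2]=3 ship[0->1]=2 prod=2 -> inv=[2 10 16]
Step 8: demand=2,sold=2 ship[1->2]=3 ship[0->1]=2 prod=2 -> inv=[2 9 17]

2 9 17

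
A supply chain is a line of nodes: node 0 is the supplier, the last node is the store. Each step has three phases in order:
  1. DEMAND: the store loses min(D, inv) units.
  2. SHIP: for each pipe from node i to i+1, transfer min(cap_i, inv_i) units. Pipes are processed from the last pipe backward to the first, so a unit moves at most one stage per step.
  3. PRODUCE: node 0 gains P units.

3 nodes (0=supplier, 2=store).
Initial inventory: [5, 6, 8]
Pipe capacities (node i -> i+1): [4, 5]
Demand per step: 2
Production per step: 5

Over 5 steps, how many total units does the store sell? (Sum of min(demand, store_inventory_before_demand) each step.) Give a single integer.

Answer: 10

Derivation:
Step 1: sold=2 (running total=2) -> [6 5 11]
Step 2: sold=2 (running total=4) -> [7 4 14]
Step 3: sold=2 (running total=6) -> [8 4 16]
Step 4: sold=2 (running total=8) -> [9 4 18]
Step 5: sold=2 (running total=10) -> [10 4 20]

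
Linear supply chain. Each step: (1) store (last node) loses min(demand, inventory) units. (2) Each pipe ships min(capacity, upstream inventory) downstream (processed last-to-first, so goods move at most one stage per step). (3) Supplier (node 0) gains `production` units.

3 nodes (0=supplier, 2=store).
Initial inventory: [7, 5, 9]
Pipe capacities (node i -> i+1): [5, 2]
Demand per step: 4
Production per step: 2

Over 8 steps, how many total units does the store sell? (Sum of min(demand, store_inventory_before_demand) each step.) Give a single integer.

Answer: 23

Derivation:
Step 1: sold=4 (running total=4) -> [4 8 7]
Step 2: sold=4 (running total=8) -> [2 10 5]
Step 3: sold=4 (running total=12) -> [2 10 3]
Step 4: sold=3 (running total=15) -> [2 10 2]
Step 5: sold=2 (running total=17) -> [2 10 2]
Step 6: sold=2 (running total=19) -> [2 10 2]
Step 7: sold=2 (running total=21) -> [2 10 2]
Step 8: sold=2 (running total=23) -> [2 10 2]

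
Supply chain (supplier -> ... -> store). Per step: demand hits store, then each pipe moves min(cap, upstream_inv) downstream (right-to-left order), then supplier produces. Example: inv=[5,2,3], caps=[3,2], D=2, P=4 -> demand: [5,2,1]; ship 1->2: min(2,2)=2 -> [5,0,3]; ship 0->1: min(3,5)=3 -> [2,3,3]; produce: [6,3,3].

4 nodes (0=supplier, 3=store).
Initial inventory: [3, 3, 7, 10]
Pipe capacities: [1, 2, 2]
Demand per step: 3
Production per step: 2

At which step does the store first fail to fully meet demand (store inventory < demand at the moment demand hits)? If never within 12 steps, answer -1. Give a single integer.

Step 1: demand=3,sold=3 ship[2->3]=2 ship[1->2]=2 ship[0->1]=1 prod=2 -> [4 2 7 9]
Step 2: demand=3,sold=3 ship[2->3]=2 ship[1->2]=2 ship[0->1]=1 prod=2 -> [5 1 7 8]
Step 3: demand=3,sold=3 ship[2->3]=2 ship[1->2]=1 ship[0->1]=1 prod=2 -> [6 1 6 7]
Step 4: demand=3,sold=3 ship[2->3]=2 ship[1->2]=1 ship[0->1]=1 prod=2 -> [7 1 5 6]
Step 5: demand=3,sold=3 ship[2->3]=2 ship[1->2]=1 ship[0->1]=1 prod=2 -> [8 1 4 5]
Step 6: demand=3,sold=3 ship[2->3]=2 ship[1->2]=1 ship[0->1]=1 prod=2 -> [9 1 3 4]
Step 7: demand=3,sold=3 ship[2->3]=2 ship[1->2]=1 ship[0->1]=1 prod=2 -> [10 1 2 3]
Step 8: demand=3,sold=3 ship[2->3]=2 ship[1->2]=1 ship[0->1]=1 prod=2 -> [11 1 1 2]
Step 9: demand=3,sold=2 ship[2->3]=1 ship[1->2]=1 ship[0->1]=1 prod=2 -> [12 1 1 1]
Step 10: demand=3,sold=1 ship[2->3]=1 ship[1->2]=1 ship[0->1]=1 prod=2 -> [13 1 1 1]
Step 11: demand=3,sold=1 ship[2->3]=1 ship[1->2]=1 ship[0->1]=1 prod=2 -> [14 1 1 1]
Step 12: demand=3,sold=1 ship[2->3]=1 ship[1->2]=1 ship[0->1]=1 prod=2 -> [15 1 1 1]
First stockout at step 9

9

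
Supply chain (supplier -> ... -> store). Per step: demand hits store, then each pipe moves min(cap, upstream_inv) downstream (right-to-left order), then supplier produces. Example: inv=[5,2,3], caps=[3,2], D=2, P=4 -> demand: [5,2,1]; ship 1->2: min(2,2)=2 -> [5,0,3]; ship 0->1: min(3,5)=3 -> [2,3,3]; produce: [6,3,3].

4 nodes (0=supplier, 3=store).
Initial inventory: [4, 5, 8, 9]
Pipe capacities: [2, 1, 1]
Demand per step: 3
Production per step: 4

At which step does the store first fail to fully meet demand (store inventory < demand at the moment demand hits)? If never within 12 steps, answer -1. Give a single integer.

Step 1: demand=3,sold=3 ship[2->3]=1 ship[1->2]=1 ship[0->1]=2 prod=4 -> [6 6 8 7]
Step 2: demand=3,sold=3 ship[2->3]=1 ship[1->2]=1 ship[0->1]=2 prod=4 -> [8 7 8 5]
Step 3: demand=3,sold=3 ship[2->3]=1 ship[1->2]=1 ship[0->1]=2 prod=4 -> [10 8 8 3]
Step 4: demand=3,sold=3 ship[2->3]=1 ship[1->2]=1 ship[0->1]=2 prod=4 -> [12 9 8 1]
Step 5: demand=3,sold=1 ship[2->3]=1 ship[1->2]=1 ship[0->1]=2 prod=4 -> [14 10 8 1]
Step 6: demand=3,sold=1 ship[2->3]=1 ship[1->2]=1 ship[0->1]=2 prod=4 -> [16 11 8 1]
Step 7: demand=3,sold=1 ship[2->3]=1 ship[1->2]=1 ship[0->1]=2 prod=4 -> [18 12 8 1]
Step 8: demand=3,sold=1 ship[2->3]=1 ship[1->2]=1 ship[0->1]=2 prod=4 -> [20 13 8 1]
Step 9: demand=3,sold=1 ship[2->3]=1 ship[1->2]=1 ship[0->1]=2 prod=4 -> [22 14 8 1]
Step 10: demand=3,sold=1 ship[2->3]=1 ship[1->2]=1 ship[0->1]=2 prod=4 -> [24 15 8 1]
Step 11: demand=3,sold=1 ship[2->3]=1 ship[1->2]=1 ship[0->1]=2 prod=4 -> [26 16 8 1]
Step 12: demand=3,sold=1 ship[2->3]=1 ship[1->2]=1 ship[0->1]=2 prod=4 -> [28 17 8 1]
First stockout at step 5

5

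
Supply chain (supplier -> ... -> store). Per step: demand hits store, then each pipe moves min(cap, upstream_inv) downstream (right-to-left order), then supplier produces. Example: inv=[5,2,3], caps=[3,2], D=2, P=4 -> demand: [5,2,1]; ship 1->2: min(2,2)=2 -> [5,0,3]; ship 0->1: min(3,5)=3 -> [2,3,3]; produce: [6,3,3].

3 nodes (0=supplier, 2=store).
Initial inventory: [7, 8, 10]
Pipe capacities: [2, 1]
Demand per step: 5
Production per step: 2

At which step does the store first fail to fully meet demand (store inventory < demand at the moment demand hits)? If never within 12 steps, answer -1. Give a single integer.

Step 1: demand=5,sold=5 ship[1->2]=1 ship[0->1]=2 prod=2 -> [7 9 6]
Step 2: demand=5,sold=5 ship[1->2]=1 ship[0->1]=2 prod=2 -> [7 10 2]
Step 3: demand=5,sold=2 ship[1->2]=1 ship[0->1]=2 prod=2 -> [7 11 1]
Step 4: demand=5,sold=1 ship[1->2]=1 ship[0->1]=2 prod=2 -> [7 12 1]
Step 5: demand=5,sold=1 ship[1->2]=1 ship[0->1]=2 prod=2 -> [7 13 1]
Step 6: demand=5,sold=1 ship[1->2]=1 ship[0->1]=2 prod=2 -> [7 14 1]
Step 7: demand=5,sold=1 ship[1->2]=1 ship[0->1]=2 prod=2 -> [7 15 1]
Step 8: demand=5,sold=1 ship[1->2]=1 ship[0->1]=2 prod=2 -> [7 16 1]
Step 9: demand=5,sold=1 ship[1->2]=1 ship[0->1]=2 prod=2 -> [7 17 1]
Step 10: demand=5,sold=1 ship[1->2]=1 ship[0->1]=2 prod=2 -> [7 18 1]
Step 11: demand=5,sold=1 ship[1->2]=1 ship[0->1]=2 prod=2 -> [7 19 1]
Step 12: demand=5,sold=1 ship[1->2]=1 ship[0->1]=2 prod=2 -> [7 20 1]
First stockout at step 3

3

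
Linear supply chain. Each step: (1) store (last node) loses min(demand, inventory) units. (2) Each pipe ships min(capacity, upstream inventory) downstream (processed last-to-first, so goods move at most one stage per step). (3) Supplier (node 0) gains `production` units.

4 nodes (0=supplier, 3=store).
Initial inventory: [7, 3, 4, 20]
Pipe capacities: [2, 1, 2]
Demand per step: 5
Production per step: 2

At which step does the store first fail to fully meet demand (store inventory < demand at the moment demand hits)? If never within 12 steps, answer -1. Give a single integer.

Step 1: demand=5,sold=5 ship[2->3]=2 ship[1->2]=1 ship[0->1]=2 prod=2 -> [7 4 3 17]
Step 2: demand=5,sold=5 ship[2->3]=2 ship[1->2]=1 ship[0->1]=2 prod=2 -> [7 5 2 14]
Step 3: demand=5,sold=5 ship[2->3]=2 ship[1->2]=1 ship[0->1]=2 prod=2 -> [7 6 1 11]
Step 4: demand=5,sold=5 ship[2->3]=1 ship[1->2]=1 ship[0->1]=2 prod=2 -> [7 7 1 7]
Step 5: demand=5,sold=5 ship[2->3]=1 ship[1->2]=1 ship[0->1]=2 prod=2 -> [7 8 1 3]
Step 6: demand=5,sold=3 ship[2->3]=1 ship[1->2]=1 ship[0->1]=2 prod=2 -> [7 9 1 1]
Step 7: demand=5,sold=1 ship[2->3]=1 ship[1->2]=1 ship[0->1]=2 prod=2 -> [7 10 1 1]
Step 8: demand=5,sold=1 ship[2->3]=1 ship[1->2]=1 ship[0->1]=2 prod=2 -> [7 11 1 1]
Step 9: demand=5,sold=1 ship[2->3]=1 ship[1->2]=1 ship[0->1]=2 prod=2 -> [7 12 1 1]
Step 10: demand=5,sold=1 ship[2->3]=1 ship[1->2]=1 ship[0->1]=2 prod=2 -> [7 13 1 1]
Step 11: demand=5,sold=1 ship[2->3]=1 ship[1->2]=1 ship[0->1]=2 prod=2 -> [7 14 1 1]
Step 12: demand=5,sold=1 ship[2->3]=1 ship[1->2]=1 ship[0->1]=2 prod=2 -> [7 15 1 1]
First stockout at step 6

6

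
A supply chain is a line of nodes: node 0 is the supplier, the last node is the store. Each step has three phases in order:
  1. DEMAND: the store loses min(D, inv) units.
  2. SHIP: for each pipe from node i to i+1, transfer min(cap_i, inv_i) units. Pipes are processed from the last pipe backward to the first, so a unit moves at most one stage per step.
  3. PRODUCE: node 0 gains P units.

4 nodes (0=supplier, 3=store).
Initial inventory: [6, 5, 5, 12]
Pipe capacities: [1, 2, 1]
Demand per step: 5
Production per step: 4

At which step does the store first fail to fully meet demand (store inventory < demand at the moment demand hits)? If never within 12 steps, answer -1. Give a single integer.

Step 1: demand=5,sold=5 ship[2->3]=1 ship[1->2]=2 ship[0->1]=1 prod=4 -> [9 4 6 8]
Step 2: demand=5,sold=5 ship[2->3]=1 ship[1->2]=2 ship[0->1]=1 prod=4 -> [12 3 7 4]
Step 3: demand=5,sold=4 ship[2->3]=1 ship[1->2]=2 ship[0->1]=1 prod=4 -> [15 2 8 1]
Step 4: demand=5,sold=1 ship[2->3]=1 ship[1->2]=2 ship[0->1]=1 prod=4 -> [18 1 9 1]
Step 5: demand=5,sold=1 ship[2->3]=1 ship[1->2]=1 ship[0->1]=1 prod=4 -> [21 1 9 1]
Step 6: demand=5,sold=1 ship[2->3]=1 ship[1->2]=1 ship[0->1]=1 prod=4 -> [24 1 9 1]
Step 7: demand=5,sold=1 ship[2->3]=1 ship[1->2]=1 ship[0->1]=1 prod=4 -> [27 1 9 1]
Step 8: demand=5,sold=1 ship[2->3]=1 ship[1->2]=1 ship[0->1]=1 prod=4 -> [30 1 9 1]
Step 9: demand=5,sold=1 ship[2->3]=1 ship[1->2]=1 ship[0->1]=1 prod=4 -> [33 1 9 1]
Step 10: demand=5,sold=1 ship[2->3]=1 ship[1->2]=1 ship[0->1]=1 prod=4 -> [36 1 9 1]
Step 11: demand=5,sold=1 ship[2->3]=1 ship[1->2]=1 ship[0->1]=1 prod=4 -> [39 1 9 1]
Step 12: demand=5,sold=1 ship[2->3]=1 ship[1->2]=1 ship[0->1]=1 prod=4 -> [42 1 9 1]
First stockout at step 3

3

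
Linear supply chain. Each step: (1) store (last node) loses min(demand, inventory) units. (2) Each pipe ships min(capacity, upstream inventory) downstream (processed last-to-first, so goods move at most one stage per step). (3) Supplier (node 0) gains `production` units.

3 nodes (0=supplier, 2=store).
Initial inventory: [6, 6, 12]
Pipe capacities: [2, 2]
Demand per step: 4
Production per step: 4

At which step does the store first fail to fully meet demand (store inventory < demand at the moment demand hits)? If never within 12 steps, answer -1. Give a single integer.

Step 1: demand=4,sold=4 ship[1->2]=2 ship[0->1]=2 prod=4 -> [8 6 10]
Step 2: demand=4,sold=4 ship[1->2]=2 ship[0->1]=2 prod=4 -> [10 6 8]
Step 3: demand=4,sold=4 ship[1->2]=2 ship[0->1]=2 prod=4 -> [12 6 6]
Step 4: demand=4,sold=4 ship[1->2]=2 ship[0->1]=2 prod=4 -> [14 6 4]
Step 5: demand=4,sold=4 ship[1->2]=2 ship[0->1]=2 prod=4 -> [16 6 2]
Step 6: demand=4,sold=2 ship[1->2]=2 ship[0->1]=2 prod=4 -> [18 6 2]
Step 7: demand=4,sold=2 ship[1->2]=2 ship[0->1]=2 prod=4 -> [20 6 2]
Step 8: demand=4,sold=2 ship[1->2]=2 ship[0->1]=2 prod=4 -> [22 6 2]
Step 9: demand=4,sold=2 ship[1->2]=2 ship[0->1]=2 prod=4 -> [24 6 2]
Step 10: demand=4,sold=2 ship[1->2]=2 ship[0->1]=2 prod=4 -> [26 6 2]
Step 11: demand=4,sold=2 ship[1->2]=2 ship[0->1]=2 prod=4 -> [28 6 2]
Step 12: demand=4,sold=2 ship[1->2]=2 ship[0->1]=2 prod=4 -> [30 6 2]
First stockout at step 6

6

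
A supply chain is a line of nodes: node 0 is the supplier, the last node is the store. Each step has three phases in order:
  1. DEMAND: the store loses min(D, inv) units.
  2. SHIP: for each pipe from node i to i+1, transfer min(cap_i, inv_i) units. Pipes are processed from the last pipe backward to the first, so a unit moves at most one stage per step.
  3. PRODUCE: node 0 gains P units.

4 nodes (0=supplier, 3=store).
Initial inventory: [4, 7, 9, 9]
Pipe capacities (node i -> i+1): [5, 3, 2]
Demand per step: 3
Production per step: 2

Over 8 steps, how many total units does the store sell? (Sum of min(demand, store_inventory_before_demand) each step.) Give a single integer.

Answer: 23

Derivation:
Step 1: sold=3 (running total=3) -> [2 8 10 8]
Step 2: sold=3 (running total=6) -> [2 7 11 7]
Step 3: sold=3 (running total=9) -> [2 6 12 6]
Step 4: sold=3 (running total=12) -> [2 5 13 5]
Step 5: sold=3 (running total=15) -> [2 4 14 4]
Step 6: sold=3 (running total=18) -> [2 3 15 3]
Step 7: sold=3 (running total=21) -> [2 2 16 2]
Step 8: sold=2 (running total=23) -> [2 2 16 2]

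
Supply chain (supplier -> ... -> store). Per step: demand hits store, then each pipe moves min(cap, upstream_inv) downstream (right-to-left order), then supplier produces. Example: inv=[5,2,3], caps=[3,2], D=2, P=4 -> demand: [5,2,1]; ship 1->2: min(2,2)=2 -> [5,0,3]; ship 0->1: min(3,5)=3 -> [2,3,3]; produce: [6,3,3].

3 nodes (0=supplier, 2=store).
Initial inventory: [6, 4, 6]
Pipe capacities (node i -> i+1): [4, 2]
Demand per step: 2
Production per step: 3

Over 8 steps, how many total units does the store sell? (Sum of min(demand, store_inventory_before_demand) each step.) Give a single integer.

Answer: 16

Derivation:
Step 1: sold=2 (running total=2) -> [5 6 6]
Step 2: sold=2 (running total=4) -> [4 8 6]
Step 3: sold=2 (running total=6) -> [3 10 6]
Step 4: sold=2 (running total=8) -> [3 11 6]
Step 5: sold=2 (running total=10) -> [3 12 6]
Step 6: sold=2 (running total=12) -> [3 13 6]
Step 7: sold=2 (running total=14) -> [3 14 6]
Step 8: sold=2 (running total=16) -> [3 15 6]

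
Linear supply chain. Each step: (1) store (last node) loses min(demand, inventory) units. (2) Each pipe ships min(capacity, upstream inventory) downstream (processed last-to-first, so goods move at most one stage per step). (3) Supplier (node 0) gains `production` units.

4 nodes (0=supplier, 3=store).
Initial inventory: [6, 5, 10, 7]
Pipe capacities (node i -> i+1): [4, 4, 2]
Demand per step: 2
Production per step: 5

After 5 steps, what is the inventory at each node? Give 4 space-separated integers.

Step 1: demand=2,sold=2 ship[2->3]=2 ship[1->2]=4 ship[0->1]=4 prod=5 -> inv=[7 5 12 7]
Step 2: demand=2,sold=2 ship[2->3]=2 ship[1->2]=4 ship[0->1]=4 prod=5 -> inv=[8 5 14 7]
Step 3: demand=2,sold=2 ship[2->3]=2 ship[1->2]=4 ship[0->1]=4 prod=5 -> inv=[9 5 16 7]
Step 4: demand=2,sold=2 ship[2->3]=2 ship[1->2]=4 ship[0->1]=4 prod=5 -> inv=[10 5 18 7]
Step 5: demand=2,sold=2 ship[2->3]=2 ship[1->2]=4 ship[0->1]=4 prod=5 -> inv=[11 5 20 7]

11 5 20 7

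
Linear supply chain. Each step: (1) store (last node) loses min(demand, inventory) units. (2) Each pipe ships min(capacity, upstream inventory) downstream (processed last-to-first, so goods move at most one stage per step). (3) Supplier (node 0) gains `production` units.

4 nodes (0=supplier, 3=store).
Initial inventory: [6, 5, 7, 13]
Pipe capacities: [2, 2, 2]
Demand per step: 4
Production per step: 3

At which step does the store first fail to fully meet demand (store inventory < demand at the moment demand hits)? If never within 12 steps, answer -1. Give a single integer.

Step 1: demand=4,sold=4 ship[2->3]=2 ship[1->2]=2 ship[0->1]=2 prod=3 -> [7 5 7 11]
Step 2: demand=4,sold=4 ship[2->3]=2 ship[1->2]=2 ship[0->1]=2 prod=3 -> [8 5 7 9]
Step 3: demand=4,sold=4 ship[2->3]=2 ship[1->2]=2 ship[0->1]=2 prod=3 -> [9 5 7 7]
Step 4: demand=4,sold=4 ship[2->3]=2 ship[1->2]=2 ship[0->1]=2 prod=3 -> [10 5 7 5]
Step 5: demand=4,sold=4 ship[2->3]=2 ship[1->2]=2 ship[0->1]=2 prod=3 -> [11 5 7 3]
Step 6: demand=4,sold=3 ship[2->3]=2 ship[1->2]=2 ship[0->1]=2 prod=3 -> [12 5 7 2]
Step 7: demand=4,sold=2 ship[2->3]=2 ship[1->2]=2 ship[0->1]=2 prod=3 -> [13 5 7 2]
Step 8: demand=4,sold=2 ship[2->3]=2 ship[1->2]=2 ship[0->1]=2 prod=3 -> [14 5 7 2]
Step 9: demand=4,sold=2 ship[2->3]=2 ship[1->2]=2 ship[0->1]=2 prod=3 -> [15 5 7 2]
Step 10: demand=4,sold=2 ship[2->3]=2 ship[1->2]=2 ship[0->1]=2 prod=3 -> [16 5 7 2]
Step 11: demand=4,sold=2 ship[2->3]=2 ship[1->2]=2 ship[0->1]=2 prod=3 -> [17 5 7 2]
Step 12: demand=4,sold=2 ship[2->3]=2 ship[1->2]=2 ship[0->1]=2 prod=3 -> [18 5 7 2]
First stockout at step 6

6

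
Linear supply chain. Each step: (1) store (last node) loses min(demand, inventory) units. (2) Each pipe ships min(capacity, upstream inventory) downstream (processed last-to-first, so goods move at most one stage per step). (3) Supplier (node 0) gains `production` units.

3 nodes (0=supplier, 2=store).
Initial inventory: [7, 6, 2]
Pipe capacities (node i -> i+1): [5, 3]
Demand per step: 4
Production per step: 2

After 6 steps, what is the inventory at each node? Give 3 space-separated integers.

Step 1: demand=4,sold=2 ship[1->2]=3 ship[0->1]=5 prod=2 -> inv=[4 8 3]
Step 2: demand=4,sold=3 ship[1->2]=3 ship[0->1]=4 prod=2 -> inv=[2 9 3]
Step 3: demand=4,sold=3 ship[1->2]=3 ship[0->1]=2 prod=2 -> inv=[2 8 3]
Step 4: demand=4,sold=3 ship[1->2]=3 ship[0->1]=2 prod=2 -> inv=[2 7 3]
Step 5: demand=4,sold=3 ship[1->2]=3 ship[0->1]=2 prod=2 -> inv=[2 6 3]
Step 6: demand=4,sold=3 ship[1->2]=3 ship[0->1]=2 prod=2 -> inv=[2 5 3]

2 5 3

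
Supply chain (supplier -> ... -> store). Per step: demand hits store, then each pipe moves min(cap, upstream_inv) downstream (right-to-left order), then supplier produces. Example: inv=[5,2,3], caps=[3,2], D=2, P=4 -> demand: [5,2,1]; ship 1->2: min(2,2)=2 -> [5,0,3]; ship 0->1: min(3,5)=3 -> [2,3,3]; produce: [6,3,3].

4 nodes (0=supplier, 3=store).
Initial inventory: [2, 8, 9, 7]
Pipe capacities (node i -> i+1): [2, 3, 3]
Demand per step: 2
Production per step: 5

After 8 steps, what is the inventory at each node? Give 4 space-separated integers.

Step 1: demand=2,sold=2 ship[2->3]=3 ship[1->2]=3 ship[0->1]=2 prod=5 -> inv=[5 7 9 8]
Step 2: demand=2,sold=2 ship[2->3]=3 ship[1->2]=3 ship[0->1]=2 prod=5 -> inv=[8 6 9 9]
Step 3: demand=2,sold=2 ship[2->3]=3 ship[1->2]=3 ship[0->1]=2 prod=5 -> inv=[11 5 9 10]
Step 4: demand=2,sold=2 ship[2->3]=3 ship[1->2]=3 ship[0->1]=2 prod=5 -> inv=[14 4 9 11]
Step 5: demand=2,sold=2 ship[2->3]=3 ship[1->2]=3 ship[0->1]=2 prod=5 -> inv=[17 3 9 12]
Step 6: demand=2,sold=2 ship[2->3]=3 ship[1->2]=3 ship[0->1]=2 prod=5 -> inv=[20 2 9 13]
Step 7: demand=2,sold=2 ship[2->3]=3 ship[1->2]=2 ship[0->1]=2 prod=5 -> inv=[23 2 8 14]
Step 8: demand=2,sold=2 ship[2->3]=3 ship[1->2]=2 ship[0->1]=2 prod=5 -> inv=[26 2 7 15]

26 2 7 15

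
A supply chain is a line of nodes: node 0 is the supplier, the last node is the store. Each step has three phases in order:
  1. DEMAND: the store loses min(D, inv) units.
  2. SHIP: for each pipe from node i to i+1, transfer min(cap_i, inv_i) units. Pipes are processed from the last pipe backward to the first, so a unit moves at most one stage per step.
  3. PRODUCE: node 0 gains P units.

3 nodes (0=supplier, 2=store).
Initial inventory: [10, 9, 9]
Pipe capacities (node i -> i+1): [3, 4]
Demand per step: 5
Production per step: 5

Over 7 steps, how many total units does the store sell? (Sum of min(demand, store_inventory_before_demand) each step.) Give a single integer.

Answer: 33

Derivation:
Step 1: sold=5 (running total=5) -> [12 8 8]
Step 2: sold=5 (running total=10) -> [14 7 7]
Step 3: sold=5 (running total=15) -> [16 6 6]
Step 4: sold=5 (running total=20) -> [18 5 5]
Step 5: sold=5 (running total=25) -> [20 4 4]
Step 6: sold=4 (running total=29) -> [22 3 4]
Step 7: sold=4 (running total=33) -> [24 3 3]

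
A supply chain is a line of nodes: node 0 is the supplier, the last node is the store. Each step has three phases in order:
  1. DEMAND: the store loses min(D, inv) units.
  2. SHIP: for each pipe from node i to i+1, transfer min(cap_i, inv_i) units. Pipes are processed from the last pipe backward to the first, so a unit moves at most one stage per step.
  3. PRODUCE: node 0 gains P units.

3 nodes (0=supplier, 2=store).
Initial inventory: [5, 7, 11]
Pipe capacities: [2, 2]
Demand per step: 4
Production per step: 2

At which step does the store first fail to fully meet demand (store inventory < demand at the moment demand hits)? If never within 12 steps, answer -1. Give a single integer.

Step 1: demand=4,sold=4 ship[1->2]=2 ship[0->1]=2 prod=2 -> [5 7 9]
Step 2: demand=4,sold=4 ship[1->2]=2 ship[0->1]=2 prod=2 -> [5 7 7]
Step 3: demand=4,sold=4 ship[1->2]=2 ship[0->1]=2 prod=2 -> [5 7 5]
Step 4: demand=4,sold=4 ship[1->2]=2 ship[0->1]=2 prod=2 -> [5 7 3]
Step 5: demand=4,sold=3 ship[1->2]=2 ship[0->1]=2 prod=2 -> [5 7 2]
Step 6: demand=4,sold=2 ship[1->2]=2 ship[0->1]=2 prod=2 -> [5 7 2]
Step 7: demand=4,sold=2 ship[1->2]=2 ship[0->1]=2 prod=2 -> [5 7 2]
Step 8: demand=4,sold=2 ship[1->2]=2 ship[0->1]=2 prod=2 -> [5 7 2]
Step 9: demand=4,sold=2 ship[1->2]=2 ship[0->1]=2 prod=2 -> [5 7 2]
Step 10: demand=4,sold=2 ship[1->2]=2 ship[0->1]=2 prod=2 -> [5 7 2]
Step 11: demand=4,sold=2 ship[1->2]=2 ship[0->1]=2 prod=2 -> [5 7 2]
Step 12: demand=4,sold=2 ship[1->2]=2 ship[0->1]=2 prod=2 -> [5 7 2]
First stockout at step 5

5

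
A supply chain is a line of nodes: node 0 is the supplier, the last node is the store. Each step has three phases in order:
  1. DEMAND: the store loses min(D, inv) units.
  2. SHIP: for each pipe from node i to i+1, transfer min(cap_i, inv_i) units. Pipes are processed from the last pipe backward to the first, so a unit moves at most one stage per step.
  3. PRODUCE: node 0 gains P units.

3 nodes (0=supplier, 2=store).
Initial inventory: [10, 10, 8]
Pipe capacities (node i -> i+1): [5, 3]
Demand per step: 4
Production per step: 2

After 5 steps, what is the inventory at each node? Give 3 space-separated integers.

Step 1: demand=4,sold=4 ship[1->2]=3 ship[0->1]=5 prod=2 -> inv=[7 12 7]
Step 2: demand=4,sold=4 ship[1->2]=3 ship[0->1]=5 prod=2 -> inv=[4 14 6]
Step 3: demand=4,sold=4 ship[1->2]=3 ship[0->1]=4 prod=2 -> inv=[2 15 5]
Step 4: demand=4,sold=4 ship[1->2]=3 ship[0->1]=2 prod=2 -> inv=[2 14 4]
Step 5: demand=4,sold=4 ship[1->2]=3 ship[0->1]=2 prod=2 -> inv=[2 13 3]

2 13 3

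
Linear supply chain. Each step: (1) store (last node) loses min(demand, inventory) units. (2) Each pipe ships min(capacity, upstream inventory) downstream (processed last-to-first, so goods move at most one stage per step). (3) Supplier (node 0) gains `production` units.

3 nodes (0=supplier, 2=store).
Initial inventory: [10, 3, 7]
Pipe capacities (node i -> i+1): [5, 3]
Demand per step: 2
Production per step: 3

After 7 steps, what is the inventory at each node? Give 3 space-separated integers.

Step 1: demand=2,sold=2 ship[1->2]=3 ship[0->1]=5 prod=3 -> inv=[8 5 8]
Step 2: demand=2,sold=2 ship[1->2]=3 ship[0->1]=5 prod=3 -> inv=[6 7 9]
Step 3: demand=2,sold=2 ship[1->2]=3 ship[0->1]=5 prod=3 -> inv=[4 9 10]
Step 4: demand=2,sold=2 ship[1->2]=3 ship[0->1]=4 prod=3 -> inv=[3 10 11]
Step 5: demand=2,sold=2 ship[1->2]=3 ship[0->1]=3 prod=3 -> inv=[3 10 12]
Step 6: demand=2,sold=2 ship[1->2]=3 ship[0->1]=3 prod=3 -> inv=[3 10 13]
Step 7: demand=2,sold=2 ship[1->2]=3 ship[0->1]=3 prod=3 -> inv=[3 10 14]

3 10 14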